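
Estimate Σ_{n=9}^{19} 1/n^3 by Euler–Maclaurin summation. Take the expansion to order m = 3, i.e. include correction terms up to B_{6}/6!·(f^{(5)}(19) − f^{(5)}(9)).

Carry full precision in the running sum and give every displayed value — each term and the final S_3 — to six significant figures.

S_3 ≈ 0.00558260

The integral term ∫_9^19 1/x^3 dx = 0.00478780.
Boundary: ½(f(9) + f(19)) = ½(0.00137174 + 0.000145794) = 0.000758768.
So far: 0.00554657.
Order-1 term: 1/12 · (-2.30201e-05 − (-0.000457247)) = 3.61856e-05.
After k=1: 0.00558275.
Order-2 term: −1/720 · (-1.27535e-06 − (-0.000112901)) = -1.55035e-07.
After k=2: 0.00558260.
Order-3 term: 1/30240 · (-1.48379e-07 − (-5.85410e-05)) = 1.93097e-09.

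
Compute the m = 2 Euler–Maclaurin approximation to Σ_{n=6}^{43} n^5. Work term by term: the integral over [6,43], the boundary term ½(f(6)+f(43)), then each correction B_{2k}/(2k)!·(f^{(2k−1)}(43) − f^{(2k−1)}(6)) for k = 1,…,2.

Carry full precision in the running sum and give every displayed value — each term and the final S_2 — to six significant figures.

∫_6^43 x^5 dx evaluates to 1.05355e+09.
Endpoint term: (f(6) + f(43))/2 = (7776.00 + 1.47008e+08)/2 = 7.35081e+07.
So far: 1.12706e+09.
Correction k=1: B_{2}/2! · (f^{(1)}(43) − f^{(1)}(6)) = 1/12 · (1.70940e+07 − 6480.00) = 1.42396e+06.
After k=1: 1.12848e+09.
Correction k=2: B_{4}/4! · (f^{(3)}(43) − f^{(3)}(6)) = −1/720 · (110940 − 2160.00) = -151.083.

S_2 ≈ 1.12848e+09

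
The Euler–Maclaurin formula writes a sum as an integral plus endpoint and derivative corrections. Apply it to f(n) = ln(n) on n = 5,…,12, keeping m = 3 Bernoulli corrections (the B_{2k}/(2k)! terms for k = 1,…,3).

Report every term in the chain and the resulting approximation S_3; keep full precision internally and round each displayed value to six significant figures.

Integral: ∫_5^12 ln(x) dx = 14.7717.
Endpoint term: (f(5) + f(12))/2 = (1.60944 + 2.48491)/2 = 2.04717.
So far: 16.8189.
k=1: B_{2}/(2)! × [f^{(1)}(12) − f^{(1)}(5)] = 1/12 × (0.0833333 − 0.200000) = -0.00972222.
Running total after k=1: 16.8091.
k=2: B_{4}/(4)! × [f^{(3)}(12) − f^{(3)}(5)] = −1/720 × (0.00115741 − 0.0160000) = 2.06147e-05.
Running total after k=2: 16.8092.
k=3: B_{6}/(6)! × [f^{(5)}(12) − f^{(5)}(5)] = 1/30240 × (9.64506e-05 − 0.00768000) = -2.50779e-07.

S_3 ≈ 16.8092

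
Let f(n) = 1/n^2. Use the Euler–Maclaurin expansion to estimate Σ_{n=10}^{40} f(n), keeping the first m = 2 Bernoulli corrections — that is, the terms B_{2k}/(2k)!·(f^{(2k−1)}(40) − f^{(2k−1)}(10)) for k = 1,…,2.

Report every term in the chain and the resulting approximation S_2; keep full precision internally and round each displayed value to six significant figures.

Integral: ∫_10^40 1/x^2 dx = 0.0750000.
Endpoint term: (f(10) + f(40))/2 = (0.0100000 + 0.000625000)/2 = 0.00531250.
So far: 0.0803125.
k=1: B_{2}/(2)! × [f^{(1)}(40) − f^{(1)}(10)] = 1/12 × (-3.12500e-05 − (-0.00200000)) = 0.000164063.
Partial sum through k=1: 0.0804766.
k=2: B_{4}/(4)! × [f^{(3)}(40) − f^{(3)}(10)] = −1/720 × (-2.34375e-07 − (-0.000240000)) = -3.33008e-07.

S_2 ≈ 0.0804762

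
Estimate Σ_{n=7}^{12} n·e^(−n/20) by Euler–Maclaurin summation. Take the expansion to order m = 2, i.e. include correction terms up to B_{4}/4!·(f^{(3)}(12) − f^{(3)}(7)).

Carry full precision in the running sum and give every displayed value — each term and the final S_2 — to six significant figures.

S_2 ≈ 35.0315

The integral term ∫_7^12 x·e^(−x/20) dx = 29.2921.
½[f(7) + f(12)] = ½[4.93282 + 6.58574] = 5.75928.
So far: 35.0514.
k=1: B_{2}/(2)! × [f^{(1)}(12) − f^{(1)}(7)] = 1/12 × (0.219525 − 0.458047) = -0.0198769.
After k=1: 35.0315.
k=2: B_{4}/(4)! × [f^{(3)}(12) − f^{(3)}(7)] = −1/720 × (0.00329287 − 0.00466856) = 1.91068e-06.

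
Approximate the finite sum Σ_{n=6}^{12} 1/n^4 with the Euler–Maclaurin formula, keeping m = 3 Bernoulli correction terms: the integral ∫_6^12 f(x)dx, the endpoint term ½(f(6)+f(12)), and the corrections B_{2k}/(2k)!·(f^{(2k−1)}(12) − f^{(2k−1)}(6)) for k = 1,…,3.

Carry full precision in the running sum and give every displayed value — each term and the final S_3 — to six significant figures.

S_3 ≈ 0.00180118

Integral: ∫_6^12 1/x^4 dx = 0.00135031.
½[f(6) + f(12)] = ½[0.000771605 + 4.82253e-05] = 0.000409915.
Running total after boundary: 0.00176022.
k=1: B_{2}/(2)! × [f^{(1)}(12) − f^{(1)}(6)] = 1/12 × (-1.60751e-05 − (-0.000514403)) = 4.15273e-05.
After k=1: 0.00180175.
k=2: B_{4}/(4)! × [f^{(3)}(12) − f^{(3)}(6)] = −1/720 × (-3.34898e-06 − (-0.000428669)) = -5.90723e-07.
After k=2: 0.00180116.
k=3: B_{6}/(6)! × [f^{(5)}(12) − f^{(5)}(6)] = 1/30240 × (-1.30238e-06 − (-0.000666819)) = 2.20078e-08.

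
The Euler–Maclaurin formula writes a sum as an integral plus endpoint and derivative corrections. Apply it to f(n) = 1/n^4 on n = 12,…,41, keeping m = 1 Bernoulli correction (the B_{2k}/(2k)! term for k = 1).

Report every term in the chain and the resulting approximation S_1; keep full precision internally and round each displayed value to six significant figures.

∫_12^41 1/x^4 dx evaluates to 0.000188065.
Endpoint term: (f(12) + f(41))/2 = (4.82253e-05 + 3.53887e-07)/2 = 2.42896e-05.
Running total after boundary: 0.000212354.
Correction k=1: B_{2}/2! · (f^{(1)}(41) − f^{(1)}(12)) = 1/12 · (-3.45256e-08 − (-1.60751e-05)) = 1.33671e-06.

S_1 ≈ 0.000213691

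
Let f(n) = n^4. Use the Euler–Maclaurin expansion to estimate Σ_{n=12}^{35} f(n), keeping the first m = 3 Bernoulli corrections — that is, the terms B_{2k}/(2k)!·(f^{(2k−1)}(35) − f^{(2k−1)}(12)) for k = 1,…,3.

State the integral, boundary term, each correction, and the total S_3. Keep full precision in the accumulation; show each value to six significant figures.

S_3 ≈ 1.12290e+07

The integral term ∫_12^35 x^4 dx = 1.04546e+07.
Boundary: ½(f(12) + f(35)) = ½(20736.0 + 1.50062e+06) = 760680.
Running total after boundary: 1.12153e+07.
Correction k=1: B_{2}/2! · (f^{(1)}(35) − f^{(1)}(12)) = 1/12 · (171500 − 6912.00) = 13715.7.
Partial sum through k=1: 1.12290e+07.
Correction k=2: B_{4}/4! · (f^{(3)}(35) − f^{(3)}(12)) = −1/720 · (840.000 − 288.000) = -0.766667.
Partial sum through k=2: 1.12290e+07.
Correction k=3: B_{6}/6! · (f^{(5)}(35) − f^{(5)}(12)) = 1/30240 · (0.00000 − 0.00000) = 0.00000.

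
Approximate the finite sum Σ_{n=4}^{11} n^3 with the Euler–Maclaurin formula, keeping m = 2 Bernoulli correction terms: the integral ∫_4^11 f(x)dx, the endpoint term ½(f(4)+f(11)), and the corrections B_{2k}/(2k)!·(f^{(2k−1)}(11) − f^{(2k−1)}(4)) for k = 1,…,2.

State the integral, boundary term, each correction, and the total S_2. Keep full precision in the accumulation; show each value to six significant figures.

The integral term ∫_4^11 x^3 dx = 3596.25.
Endpoint term: (f(4) + f(11))/2 = (64.0000 + 1331.00)/2 = 697.500.
So far: 4293.75.
Correction k=1: B_{2}/2! · (f^{(1)}(11) − f^{(1)}(4)) = 1/12 · (363.000 − 48.0000) = 26.2500.
Running total after k=1: 4320.00.
Correction k=2: B_{4}/4! · (f^{(3)}(11) − f^{(3)}(4)) = −1/720 · (6.00000 − 6.00000) = 0.00000.

S_2 ≈ 4320.00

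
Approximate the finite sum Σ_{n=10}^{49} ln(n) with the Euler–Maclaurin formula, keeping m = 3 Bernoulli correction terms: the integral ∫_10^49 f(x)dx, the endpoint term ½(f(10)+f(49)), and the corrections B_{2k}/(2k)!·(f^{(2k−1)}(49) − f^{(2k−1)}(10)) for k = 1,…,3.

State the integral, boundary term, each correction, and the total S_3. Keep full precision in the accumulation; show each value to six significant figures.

S_3 ≈ 131.764

The integral term ∫_10^49 ln(x) dx = 128.673.
Endpoint term: (f(10) + f(49))/2 = (2.30259 + 3.89182)/2 = 3.09720.
So far: 131.771.
k=1: B_{2}/(2)! × [f^{(1)}(49) − f^{(1)}(10)] = 1/12 × (0.0204082 − 0.100000) = -0.00663265.
After k=1: 131.764.
k=2: B_{4}/(4)! × [f^{(3)}(49) − f^{(3)}(10)] = −1/720 × (1.69997e-05 − 0.00200000) = 2.75417e-06.
After k=2: 131.764.
k=3: B_{6}/(6)! × [f^{(5)}(49) − f^{(5)}(10)] = 1/30240 × (8.49632e-08 − 0.000240000) = -7.93370e-09.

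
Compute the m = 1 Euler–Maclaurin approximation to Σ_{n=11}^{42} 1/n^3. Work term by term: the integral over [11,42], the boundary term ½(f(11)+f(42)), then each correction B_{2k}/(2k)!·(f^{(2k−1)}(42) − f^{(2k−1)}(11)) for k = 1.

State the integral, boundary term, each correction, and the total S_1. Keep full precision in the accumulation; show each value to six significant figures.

S_1 ≈ 0.00424819

The integral term ∫_11^42 1/x^3 dx = 0.00384878.
Endpoint term: (f(11) + f(42))/2 = (0.000751315 + 1.34975e-05)/2 = 0.000382406.
So far: 0.00423119.
Correction k=1: B_{2}/2! · (f^{(1)}(42) − f^{(1)}(11)) = 1/12 · (-9.64104e-07 − (-0.000204904)) = 1.69950e-05.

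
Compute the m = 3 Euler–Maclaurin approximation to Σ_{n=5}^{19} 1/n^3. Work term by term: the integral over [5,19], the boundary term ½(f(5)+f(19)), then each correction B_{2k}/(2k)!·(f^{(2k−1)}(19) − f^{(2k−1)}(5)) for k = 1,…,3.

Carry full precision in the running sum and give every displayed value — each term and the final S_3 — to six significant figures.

S_3 ≈ 0.0230808

The integral term ∫_5^19 1/x^3 dx = 0.0186150.
Boundary: ½(f(5) + f(19)) = ½(0.00800000 + 0.000145794) = 0.00407290.
So far: 0.0226879.
Correction k=1: B_{2}/2! · (f^{(1)}(19) − f^{(1)}(5)) = 1/12 · (-2.30201e-05 − (-0.00480000)) = 0.000398082.
Running total after k=1: 0.0230859.
Correction k=2: B_{4}/4! · (f^{(3)}(19) − f^{(3)}(5)) = −1/720 · (-1.27535e-06 − (-0.00384000)) = -5.33156e-06.
Running total after k=2: 0.0230806.
Correction k=3: B_{6}/6! · (f^{(5)}(19) − f^{(5)}(5)) = 1/30240 · (-1.48379e-07 − (-0.00645120)) = 2.13328e-07.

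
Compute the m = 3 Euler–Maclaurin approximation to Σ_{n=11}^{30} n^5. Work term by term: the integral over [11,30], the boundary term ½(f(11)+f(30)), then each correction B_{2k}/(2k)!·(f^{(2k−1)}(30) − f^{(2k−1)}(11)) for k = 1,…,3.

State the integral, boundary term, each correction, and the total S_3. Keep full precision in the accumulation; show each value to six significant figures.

S_3 ≈ 1.33767e+08

∫_11^30 x^5 dx evaluates to 1.21205e+08.
½[f(11) + f(30)] = ½[161051 + 2.43000e+07] = 1.22305e+07.
So far: 1.33435e+08.
Correction k=1: B_{2}/2! · (f^{(1)}(30) − f^{(1)}(11)) = 1/12 · (4.05000e+06 − 73205.0) = 331400.
Partial sum through k=1: 1.33767e+08.
Correction k=2: B_{4}/4! · (f^{(3)}(30) − f^{(3)}(11)) = −1/720 · (54000.0 − 7260.00) = -64.9167.
Partial sum through k=2: 1.33767e+08.
Correction k=3: B_{6}/6! · (f^{(5)}(30) − f^{(5)}(11)) = 1/30240 · (120.000 − 120.000) = 0.00000.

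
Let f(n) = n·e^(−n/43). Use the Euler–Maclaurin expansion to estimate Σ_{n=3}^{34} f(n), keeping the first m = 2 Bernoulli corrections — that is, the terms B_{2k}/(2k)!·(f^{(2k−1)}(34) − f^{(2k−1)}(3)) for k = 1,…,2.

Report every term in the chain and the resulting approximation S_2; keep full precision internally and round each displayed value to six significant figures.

Integral: ∫_3^34 x·e^(−x/43) dx = 343.072.
Endpoint term: (f(3) + f(34))/2 = (2.79783 + 15.4200)/2 = 9.10890.
Running total after boundary: 352.181.
Correction k=1: B_{2}/2! · (f^{(1)}(34) − f^{(1)}(3)) = 1/12 · (0.0949245 − 0.867545) = -0.0643850.
After k=1: 352.116.
Correction k=2: B_{4}/4! · (f^{(3)}(34) − f^{(3)}(3)) = −1/720 · (0.000541904 − 0.00147797) = 1.30009e-06.

S_2 ≈ 352.116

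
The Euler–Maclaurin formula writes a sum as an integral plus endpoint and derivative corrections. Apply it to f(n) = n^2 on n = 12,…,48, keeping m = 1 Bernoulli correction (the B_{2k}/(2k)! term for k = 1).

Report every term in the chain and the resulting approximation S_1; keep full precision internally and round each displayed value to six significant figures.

Integral: ∫_12^48 x^2 dx = 36288.0.
Boundary: ½(f(12) + f(48)) = ½(144.000 + 2304.00) = 1224.00.
Running total after boundary: 37512.0.
Correction k=1: B_{2}/2! · (f^{(1)}(48) − f^{(1)}(12)) = 1/12 · (96.0000 − 24.0000) = 6.00000.

S_1 ≈ 37518.0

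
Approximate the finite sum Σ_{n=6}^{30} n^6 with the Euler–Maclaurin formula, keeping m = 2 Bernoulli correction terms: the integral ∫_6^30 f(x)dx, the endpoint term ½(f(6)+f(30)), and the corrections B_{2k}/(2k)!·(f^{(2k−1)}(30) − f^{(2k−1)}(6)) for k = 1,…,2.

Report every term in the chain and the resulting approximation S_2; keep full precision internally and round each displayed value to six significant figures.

∫_6^30 x^6 dx evaluates to 3.12425e+09.
Boundary: ½(f(6) + f(30)) = ½(46656.0 + 7.29000e+08) = 3.64523e+08.
So far: 3.48877e+09.
k=1: B_{2}/(2)! × [f^{(1)}(30) − f^{(1)}(6)] = 1/12 × (1.45800e+08 − 46656.0) = 1.21461e+07.
Running total after k=1: 3.50092e+09.
k=2: B_{4}/(4)! × [f^{(3)}(30) − f^{(3)}(6)] = −1/720 × (3.24000e+06 − 25920.0) = -4464.00.

S_2 ≈ 3.50091e+09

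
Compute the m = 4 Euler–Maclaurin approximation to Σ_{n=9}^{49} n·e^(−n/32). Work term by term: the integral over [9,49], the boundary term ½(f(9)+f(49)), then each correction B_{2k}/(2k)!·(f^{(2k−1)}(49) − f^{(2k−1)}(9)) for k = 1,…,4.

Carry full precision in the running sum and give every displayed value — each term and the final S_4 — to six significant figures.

S_4 ≈ 438.431

Integral: ∫_9^49 x·e^(−x/32) dx = 429.790.
Boundary: ½(f(9) + f(49)) = ½(6.79356 + 10.5970) = 8.69527.
Integral + boundary = 438.486.
k=1: B_{2}/(2)! × [f^{(1)}(49) − f^{(1)}(9)] = 1/12 × (-0.114891 − 0.542541) = -0.0547860.
After k=1: 438.431.
k=2: B_{4}/(4)! × [f^{(3)}(49) − f^{(3)}(9)] = −1/720 × (0.000310195 − 0.00200412) = 2.35268e-06.
After k=2: 438.431.
k=3: B_{6}/(6)! × [f^{(5)}(49) − f^{(5)}(9)] = 1/30240 × (7.15418e-07 − 3.39689e-06) = -8.86731e-11.
After k=3: 438.431.
k=4: B_{8}/(8)! × [f^{(7)}(49) − f^{(7)}(9)] = −1/1209600 × (1.10148e-09 − 4.72328e-09) = 2.99421e-15.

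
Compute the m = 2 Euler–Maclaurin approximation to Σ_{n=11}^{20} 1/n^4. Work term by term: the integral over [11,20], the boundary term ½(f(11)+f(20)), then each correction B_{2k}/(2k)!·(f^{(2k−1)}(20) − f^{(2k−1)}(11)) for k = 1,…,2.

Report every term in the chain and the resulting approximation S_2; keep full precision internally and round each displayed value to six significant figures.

The integral term ∫_11^20 1/x^4 dx = 0.000208772.
Boundary: ½(f(11) + f(20)) = ½(6.83013e-05 + 6.25000e-06) = 3.72757e-05.
Running total after boundary: 0.000246047.
Correction k=1: B_{2}/2! · (f^{(1)}(20) − f^{(1)}(11)) = 1/12 · (-1.25000e-06 − (-2.48369e-05)) = 1.96557e-06.
Partial sum through k=1: 0.000248013.
Correction k=2: B_{4}/4! · (f^{(3)}(20) − f^{(3)}(11)) = −1/720 · (-9.37500e-08 − (-6.15790e-06)) = -8.42243e-09.

S_2 ≈ 0.000248004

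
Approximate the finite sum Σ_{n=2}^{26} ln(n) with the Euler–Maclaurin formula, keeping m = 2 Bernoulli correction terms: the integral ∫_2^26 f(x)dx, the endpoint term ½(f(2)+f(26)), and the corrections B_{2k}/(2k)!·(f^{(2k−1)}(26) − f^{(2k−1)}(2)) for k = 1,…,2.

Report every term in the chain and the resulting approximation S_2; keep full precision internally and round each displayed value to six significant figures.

S_2 ≈ 61.2617

Integral: ∫_2^26 ln(x) dx = 59.3242.
½[f(2) + f(26)] = ½[0.693147 + 3.25810] = 1.97562.
Integral + boundary = 61.2998.
Order-1 term: 1/12 · (0.0384615 − 0.500000) = -0.0384615.
Partial sum through k=1: 61.2614.
Order-2 term: −1/720 · (0.000113792 − 0.250000) = 0.000347064.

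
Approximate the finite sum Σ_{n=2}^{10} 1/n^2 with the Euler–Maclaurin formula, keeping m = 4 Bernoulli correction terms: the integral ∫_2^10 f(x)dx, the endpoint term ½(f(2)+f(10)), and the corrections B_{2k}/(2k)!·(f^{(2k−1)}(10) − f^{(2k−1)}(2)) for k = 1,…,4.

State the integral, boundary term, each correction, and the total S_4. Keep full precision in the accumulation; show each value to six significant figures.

S_4 ≈ 0.549746

∫_2^10 1/x^2 dx evaluates to 0.400000.
½[f(2) + f(10)] = ½[0.250000 + 0.0100000] = 0.130000.
So far: 0.530000.
Correction k=1: B_{2}/2! · (f^{(1)}(10) − f^{(1)}(2)) = 1/12 · (-0.00200000 − (-0.250000)) = 0.0206667.
After k=1: 0.550667.
Correction k=2: B_{4}/4! · (f^{(3)}(10) − f^{(3)}(2)) = −1/720 · (-0.000240000 − (-0.750000)) = -0.00104133.
After k=2: 0.549625.
Correction k=3: B_{6}/6! · (f^{(5)}(10) − f^{(5)}(2)) = 1/30240 · (-7.20000e-05 − (-5.62500)) = 0.000186010.
After k=3: 0.549811.
Correction k=4: B_{8}/8! · (f^{(7)}(10) − f^{(7)}(2)) = −1/1209600 · (-4.03200e-05 − (-78.7500)) = -6.51041e-05.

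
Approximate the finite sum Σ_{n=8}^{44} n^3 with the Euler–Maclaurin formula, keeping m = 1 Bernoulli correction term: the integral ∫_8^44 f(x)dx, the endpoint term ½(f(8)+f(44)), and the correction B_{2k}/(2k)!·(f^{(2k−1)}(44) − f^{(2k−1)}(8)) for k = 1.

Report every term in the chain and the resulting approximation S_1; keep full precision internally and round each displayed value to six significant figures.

S_1 ≈ 979316

Integral: ∫_8^44 x^3 dx = 936000.
Boundary: ½(f(8) + f(44)) = ½(512.000 + 85184.0) = 42848.0.
So far: 978848.
k=1: B_{2}/(2)! × [f^{(1)}(44) − f^{(1)}(8)] = 1/12 × (5808.00 − 192.000) = 468.000.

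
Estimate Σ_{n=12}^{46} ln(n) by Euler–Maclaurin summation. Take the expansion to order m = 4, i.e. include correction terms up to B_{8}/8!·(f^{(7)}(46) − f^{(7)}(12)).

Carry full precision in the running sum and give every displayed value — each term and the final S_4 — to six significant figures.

The integral term ∫_12^46 ln(x) dx = 112.299.
½[f(12) + f(46)] = ½[2.48491 + 3.82864] = 3.15677.
Running total after boundary: 115.455.
Order-1 term: 1/12 · (0.0217391 − 0.0833333) = -0.00513285.
Running total after k=1: 115.450.
Order-2 term: −1/720 · (2.05474e-05 − 0.00115741) = 1.57897e-06.
Running total after k=2: 115.450.
Order-3 term: 1/30240 · (1.16526e-07 − 9.64506e-05) = -3.18565e-09.
Running total after k=3: 115.450.
Order-4 term: −1/1209600 · (1.65207e-09 − 2.00939e-05) = 1.66106e-11.

S_4 ≈ 115.450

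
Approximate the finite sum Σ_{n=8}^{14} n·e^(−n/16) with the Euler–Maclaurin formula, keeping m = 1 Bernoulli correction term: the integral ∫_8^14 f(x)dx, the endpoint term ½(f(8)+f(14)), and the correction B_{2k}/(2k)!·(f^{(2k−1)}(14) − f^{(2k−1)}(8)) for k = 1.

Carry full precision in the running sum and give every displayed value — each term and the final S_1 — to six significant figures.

S_1 ≈ 38.1372

∫_8^14 x·e^(−x/16) dx evaluates to 32.8140.
½[f(8) + f(14)] = ½[4.85225 + 5.83607] = 5.34416.
Running total after boundary: 38.1582.
Order-1 term: 1/12 · (0.0521078 − 0.303265) = -0.0209298.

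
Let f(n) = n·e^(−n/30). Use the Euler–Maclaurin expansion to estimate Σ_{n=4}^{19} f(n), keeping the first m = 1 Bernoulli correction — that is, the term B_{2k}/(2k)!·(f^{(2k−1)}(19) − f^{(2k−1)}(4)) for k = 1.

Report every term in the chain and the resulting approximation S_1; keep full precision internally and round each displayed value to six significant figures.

S_1 ≈ 119.118

Integral: ∫_4^19 x·e^(−x/30) dx = 112.372.
Endpoint term: (f(4) + f(19))/2 = (3.50069 + 10.0856)/2 = 6.79313.
Integral + boundary = 119.165.
k=1: B_{2}/(2)! × [f^{(1)}(19) − f^{(1)}(4)] = 1/12 × (0.194634 − 0.758484) = -0.0469875.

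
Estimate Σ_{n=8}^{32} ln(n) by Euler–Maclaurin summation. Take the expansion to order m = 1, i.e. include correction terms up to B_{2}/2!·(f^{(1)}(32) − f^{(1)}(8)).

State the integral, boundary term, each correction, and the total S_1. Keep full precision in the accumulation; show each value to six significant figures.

S_1 ≈ 73.0328

Integral: ∫_8^32 ln(x) dx = 70.2680.
½[f(8) + f(32)] = ½[2.07944 + 3.46574] = 2.77259.
Integral + boundary = 73.0406.
Correction k=1: B_{2}/2! · (f^{(1)}(32) − f^{(1)}(8)) = 1/12 · (0.0312500 − 0.125000) = -0.00781250.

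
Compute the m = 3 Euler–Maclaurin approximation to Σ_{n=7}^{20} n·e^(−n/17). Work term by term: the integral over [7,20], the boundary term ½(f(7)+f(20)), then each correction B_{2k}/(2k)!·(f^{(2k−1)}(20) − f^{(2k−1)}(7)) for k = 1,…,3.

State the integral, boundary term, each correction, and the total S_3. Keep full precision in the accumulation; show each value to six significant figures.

Integral: ∫_7^20 x·e^(−x/17) dx = 76.3302.
Endpoint term: (f(7) + f(20))/2 = (4.63736 + 6.16730)/2 = 5.40233.
Running total after boundary: 81.7325.
k=1: B_{2}/(2)! × [f^{(1)}(20) − f^{(1)}(7)] = 1/12 × (-0.0544174 − 0.389694) = -0.0370093.
Running total after k=1: 81.6955.
k=2: B_{4}/(4)! × [f^{(3)}(20) − f^{(3)}(7)] = −1/720 × (0.00194572 − 0.00593306) = 5.53797e-06.
Running total after k=2: 81.6955.
k=3: B_{6}/(6)! × [f^{(5)}(20) − f^{(5)}(7)] = 1/30240 × (1.41167e-05 − 3.63934e-05) = -7.36663e-10.

S_3 ≈ 81.6955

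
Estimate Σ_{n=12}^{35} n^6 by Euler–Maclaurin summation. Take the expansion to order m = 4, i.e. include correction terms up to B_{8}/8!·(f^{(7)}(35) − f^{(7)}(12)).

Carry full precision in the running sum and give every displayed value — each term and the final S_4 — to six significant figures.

S_4 ≈ 1.01330e+10

Integral: ∫_12^35 x^6 dx = 9.18621e+09.
Boundary: ½(f(12) + f(35)) = ½(2.98598e+06 + 1.83827e+09) = 9.20626e+08.
So far: 1.01068e+10.
Correction k=1: B_{2}/2! · (f^{(1)}(35) − f^{(1)}(12)) = 1/12 · (3.15131e+08 − 1.49299e+06) = 2.61365e+07.
Partial sum through k=1: 1.01330e+10.
Correction k=2: B_{4}/4! · (f^{(3)}(35) − f^{(3)}(12)) = −1/720 · (5.14500e+06 − 207360) = -6857.83.
Partial sum through k=2: 1.01330e+10.
Correction k=3: B_{6}/6! · (f^{(5)}(35) − f^{(5)}(12)) = 1/30240 · (25200.0 − 8640.00) = 0.547619.
Partial sum through k=3: 1.01330e+10.
Correction k=4: B_{8}/8! · (f^{(7)}(35) − f^{(7)}(12)) = −1/1209600 · (0.00000 − 0.00000) = 0.00000.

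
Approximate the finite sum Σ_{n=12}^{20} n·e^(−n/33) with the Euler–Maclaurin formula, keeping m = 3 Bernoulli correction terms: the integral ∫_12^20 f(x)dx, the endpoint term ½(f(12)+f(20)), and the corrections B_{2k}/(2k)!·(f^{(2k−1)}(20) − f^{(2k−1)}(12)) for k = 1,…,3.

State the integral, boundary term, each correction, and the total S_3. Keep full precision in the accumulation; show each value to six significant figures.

Integral: ∫_12^20 x·e^(−x/33) dx = 78.2170.
Endpoint term: (f(12) + f(20))/2 = (8.34173 + 10.9099)/2 = 9.62582.
So far: 87.8428.
k=1: B_{2}/(2)! × [f^{(1)}(20) − f^{(1)}(12)] = 1/12 × (0.214892 − 0.442364) = -0.0189560.
Partial sum through k=1: 87.8239.
k=2: B_{4}/(4)! × [f^{(3)}(20) − f^{(3)}(12)] = −1/720 × (0.00119916 − 0.00168288) = 6.71830e-07.
Partial sum through k=2: 87.8239.
k=3: B_{6}/(6)! × [f^{(5)}(20) − f^{(5)}(12)] = 1/30240 × (2.02111e-06 − 2.71767e-06) = -2.30344e-11.

S_3 ≈ 87.8239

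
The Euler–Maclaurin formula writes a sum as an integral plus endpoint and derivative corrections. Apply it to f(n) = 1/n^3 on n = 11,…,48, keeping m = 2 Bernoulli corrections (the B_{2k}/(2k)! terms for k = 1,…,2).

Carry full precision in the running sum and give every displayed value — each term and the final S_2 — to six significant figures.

Integral: ∫_11^48 1/x^3 dx = 0.00391522.
½[f(11) + f(48)] = ½[0.000751315 + 9.04225e-06] = 0.000380179.
So far: 0.00429540.
Correction k=1: B_{2}/2! · (f^{(1)}(48) − f^{(1)}(11)) = 1/12 · (-5.65140e-07 − (-0.000204904)) = 1.70282e-05.
Partial sum through k=1: 0.00431242.
Correction k=2: B_{4}/4! · (f^{(3)}(48) − f^{(3)}(11)) = −1/720 · (-4.90573e-09 − (-3.38684e-05)) = -4.70327e-08.

S_2 ≈ 0.00431238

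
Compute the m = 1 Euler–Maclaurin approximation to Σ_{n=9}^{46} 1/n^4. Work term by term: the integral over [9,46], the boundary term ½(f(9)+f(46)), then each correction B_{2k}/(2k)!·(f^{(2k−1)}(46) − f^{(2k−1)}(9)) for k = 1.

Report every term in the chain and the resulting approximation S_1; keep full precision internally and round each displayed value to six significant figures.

S_1 ≈ 0.000535786

∫_9^46 1/x^4 dx evaluates to 0.000453823.
Boundary: ½(f(9) + f(46)) = ½(0.000152416 + 2.23341e-07) = 7.63196e-05.
Integral + boundary = 0.000530142.
k=1: B_{2}/(2)! × [f^{(1)}(46) − f^{(1)}(9)] = 1/12 × (-1.94210e-08 − (-6.77404e-05)) = 5.64341e-06.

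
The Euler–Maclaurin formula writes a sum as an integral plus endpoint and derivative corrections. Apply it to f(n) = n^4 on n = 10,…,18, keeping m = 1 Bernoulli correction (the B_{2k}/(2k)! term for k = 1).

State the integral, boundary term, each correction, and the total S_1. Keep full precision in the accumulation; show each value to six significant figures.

The integral term ∫_10^18 x^4 dx = 357914.
½[f(10) + f(18)] = ½[10000.0 + 104976] = 57488.0.
So far: 415402.
k=1: B_{2}/(2)! × [f^{(1)}(18) − f^{(1)}(10)] = 1/12 × (23328.0 − 4000.00) = 1610.67.

S_1 ≈ 417012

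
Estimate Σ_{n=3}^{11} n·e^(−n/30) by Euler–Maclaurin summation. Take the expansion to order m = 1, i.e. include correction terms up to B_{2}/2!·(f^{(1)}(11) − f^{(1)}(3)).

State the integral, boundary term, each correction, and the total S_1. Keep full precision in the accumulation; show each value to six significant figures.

S_1 ≈ 48.4868

∫_3^11 x·e^(−x/30) dx evaluates to 43.3491.
Endpoint term: (f(3) + f(11))/2 = (2.71451 + 7.62345)/2 = 5.16898.
Integral + boundary = 48.5181.
Order-1 term: 1/12 · (0.438926 − 0.814354) = -0.0312857.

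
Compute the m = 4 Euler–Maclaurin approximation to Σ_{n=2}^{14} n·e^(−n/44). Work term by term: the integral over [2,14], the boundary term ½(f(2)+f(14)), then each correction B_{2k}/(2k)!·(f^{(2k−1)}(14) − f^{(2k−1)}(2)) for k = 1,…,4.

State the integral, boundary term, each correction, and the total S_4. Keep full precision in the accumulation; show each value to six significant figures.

Integral: ∫_2^14 x·e^(−x/44) dx = 77.5548.
Endpoint term: (f(2) + f(14))/2 = (1.91113 + 10.1846)/2 = 6.04786.
Running total after boundary: 83.6027.
k=1: B_{2}/(2)! × [f^{(1)}(14) − f^{(1)}(2)] = 1/12 × (0.496003 − 0.912128) = -0.0346771.
After k=1: 83.5680.
k=2: B_{4}/(4)! × [f^{(3)}(14) − f^{(3)}(2)] = −1/720 × (0.00100772 − 0.00145829) = 6.25797e-07.
After k=2: 83.5680.
k=3: B_{6}/(6)! × [f^{(5)}(14) − f^{(5)}(2)] = 1/30240 × (9.08697e-07 − 1.26314e-06) = -1.17211e-11.
After k=3: 83.5680.
k=4: B_{8}/(8)! × [f^{(7)}(14) − f^{(7)}(2)] = −1/1209600 × (6.69875e-10 − 9.15824e-10) = 2.03331e-16.

S_4 ≈ 83.5680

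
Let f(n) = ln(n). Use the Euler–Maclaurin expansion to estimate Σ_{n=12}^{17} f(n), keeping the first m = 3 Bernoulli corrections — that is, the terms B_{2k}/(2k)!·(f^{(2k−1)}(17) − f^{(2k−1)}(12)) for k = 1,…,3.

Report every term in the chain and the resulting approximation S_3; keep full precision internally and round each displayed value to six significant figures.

S_3 ≈ 16.0028

The integral term ∫_12^17 ln(x) dx = 13.3457.
Boundary: ½(f(12) + f(17)) = ½(2.48491 + 2.83321) = 2.65906.
Running total after boundary: 16.0048.
k=1: B_{2}/(2)! × [f^{(1)}(17) − f^{(1)}(12)] = 1/12 × (0.0588235 − 0.0833333) = -0.00204248.
Partial sum through k=1: 16.0028.
k=2: B_{4}/(4)! × [f^{(3)}(17) − f^{(3)}(12)] = −1/720 × (0.000407083 − 0.00115741) = 1.04212e-06.
Partial sum through k=2: 16.0028.
k=3: B_{6}/(6)! × [f^{(5)}(17) − f^{(5)}(12)] = 1/30240 × (1.69031e-05 − 9.64506e-05) = -2.63054e-09.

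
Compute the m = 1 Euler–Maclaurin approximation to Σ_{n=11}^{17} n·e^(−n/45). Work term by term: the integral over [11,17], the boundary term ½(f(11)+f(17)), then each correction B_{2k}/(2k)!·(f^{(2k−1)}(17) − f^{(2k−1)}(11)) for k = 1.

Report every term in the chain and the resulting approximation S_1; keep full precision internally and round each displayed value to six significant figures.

Integral: ∫_11^17 x·e^(−x/45) dx = 61.2935.
Endpoint term: (f(11) + f(17))/2 = (8.61453 + 11.6515)/2 = 10.1330.
So far: 71.4266.
k=1: B_{2}/(2)! × [f^{(1)}(17) − f^{(1)}(11)] = 1/12 × (0.426460 − 0.591705) = -0.0137704.

S_1 ≈ 71.4128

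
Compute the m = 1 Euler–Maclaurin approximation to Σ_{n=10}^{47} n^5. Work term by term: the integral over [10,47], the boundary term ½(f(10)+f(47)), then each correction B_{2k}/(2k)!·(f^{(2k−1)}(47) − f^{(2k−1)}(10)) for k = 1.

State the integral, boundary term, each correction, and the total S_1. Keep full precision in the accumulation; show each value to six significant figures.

S_1 ≈ 1.91312e+09

The integral term ∫_10^47 x^5 dx = 1.79637e+09.
Endpoint term: (f(10) + f(47))/2 = (100000 + 2.29345e+08)/2 = 1.14723e+08.
Running total after boundary: 1.91109e+09.
Correction k=1: B_{2}/2! · (f^{(1)}(47) − f^{(1)}(10)) = 1/12 · (2.43984e+07 − 50000.0) = 2.02903e+06.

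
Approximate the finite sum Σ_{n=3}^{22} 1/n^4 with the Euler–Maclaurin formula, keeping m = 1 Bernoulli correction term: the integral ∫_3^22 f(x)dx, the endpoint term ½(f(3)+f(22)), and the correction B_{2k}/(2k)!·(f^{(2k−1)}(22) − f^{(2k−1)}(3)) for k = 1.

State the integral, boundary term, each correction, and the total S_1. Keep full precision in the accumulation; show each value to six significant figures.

∫_3^22 1/x^4 dx evaluates to 0.0123144.
Boundary: ½(f(3) + f(22)) = ½(0.0123457 + 4.26883e-06) = 0.00617497.
Running total after boundary: 0.0184893.
k=1: B_{2}/(2)! × [f^{(1)}(22) − f^{(1)}(3)] = 1/12 × (-7.76152e-07 − (-0.0164609)) = 0.00137168.

S_1 ≈ 0.0198610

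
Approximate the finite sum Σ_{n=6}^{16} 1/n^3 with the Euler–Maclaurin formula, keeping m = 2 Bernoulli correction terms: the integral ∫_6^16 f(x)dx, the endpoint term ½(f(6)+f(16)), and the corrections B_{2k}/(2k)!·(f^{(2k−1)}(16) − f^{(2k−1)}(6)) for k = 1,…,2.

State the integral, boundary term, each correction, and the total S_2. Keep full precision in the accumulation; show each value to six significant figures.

S_2 ≈ 0.0145600

The integral term ∫_6^16 1/x^3 dx = 0.0119358.
Boundary: ½(f(6) + f(16)) = ½(0.00462963 + 0.000244141) = 0.00243689.
Integral + boundary = 0.0143726.
Order-1 term: 1/12 · (-4.57764e-05 − (-0.00231481)) = 0.000189087.
Running total after k=1: 0.0145617.
Order-2 term: −1/720 · (-3.57628e-06 − (-0.00128601)) = -1.78116e-06.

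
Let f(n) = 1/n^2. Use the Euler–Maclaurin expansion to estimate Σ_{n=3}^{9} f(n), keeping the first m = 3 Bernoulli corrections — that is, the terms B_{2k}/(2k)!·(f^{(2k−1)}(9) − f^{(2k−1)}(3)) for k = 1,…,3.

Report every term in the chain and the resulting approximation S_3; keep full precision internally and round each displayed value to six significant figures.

S_3 ≈ 0.289769

The integral term ∫_3^9 1/x^2 dx = 0.222222.
Boundary: ½(f(3) + f(9)) = ½(0.111111 + 0.0123457) = 0.0617284.
Integral + boundary = 0.283951.
Correction k=1: B_{2}/2! · (f^{(1)}(9) − f^{(1)}(3)) = 1/12 · (-0.00274348 − (-0.0740741)) = 0.00594422.
After k=1: 0.289895.
Correction k=2: B_{4}/4! · (f^{(3)}(9) − f^{(3)}(3)) = −1/720 · (-0.000406442 − (-0.0987654)) = -0.000136610.
After k=2: 0.289758.
Correction k=3: B_{6}/6! · (f^{(5)}(9) − f^{(5)}(3)) = 1/30240 · (-0.000150534 − (-0.329218)) = 1.08819e-05.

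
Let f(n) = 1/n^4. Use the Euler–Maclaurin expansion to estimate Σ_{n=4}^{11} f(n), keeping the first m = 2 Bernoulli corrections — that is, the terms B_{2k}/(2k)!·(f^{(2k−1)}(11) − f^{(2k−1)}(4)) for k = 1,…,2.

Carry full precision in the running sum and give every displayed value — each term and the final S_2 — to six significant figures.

S_2 ≈ 0.00725846

Integral: ∫_4^11 1/x^4 dx = 0.00495790.
Endpoint term: (f(4) + f(11))/2 = (0.00390625 + 6.83013e-05)/2 = 0.00198728.
Running total after boundary: 0.00694517.
Order-1 term: 1/12 · (-2.48369e-05 − (-0.00390625)) = 0.000323451.
Partial sum through k=1: 0.00726862.
Order-2 term: −1/720 · (-6.15790e-06 − (-0.00732422)) = -1.01640e-05.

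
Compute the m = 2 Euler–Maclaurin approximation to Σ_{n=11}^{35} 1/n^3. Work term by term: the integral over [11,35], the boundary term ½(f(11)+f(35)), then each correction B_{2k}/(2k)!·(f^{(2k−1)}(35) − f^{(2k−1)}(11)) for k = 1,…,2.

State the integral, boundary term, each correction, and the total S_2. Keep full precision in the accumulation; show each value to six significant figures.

S_2 ≈ 0.00412825

∫_11^35 1/x^3 dx evaluates to 0.00372407.
Endpoint term: (f(11) + f(35))/2 = (0.000751315 + 2.33236e-05)/2 = 0.000387319.
So far: 0.00411139.
k=1: B_{2}/(2)! × [f^{(1)}(35) − f^{(1)}(11)] = 1/12 × (-1.99917e-06 − (-0.000204904)) = 1.69087e-05.
Partial sum through k=1: 0.00412830.
k=2: B_{4}/(4)! × [f^{(3)}(35) − f^{(3)}(11)] = −1/720 × (-3.26395e-08 − (-3.38684e-05)) = -4.69942e-08.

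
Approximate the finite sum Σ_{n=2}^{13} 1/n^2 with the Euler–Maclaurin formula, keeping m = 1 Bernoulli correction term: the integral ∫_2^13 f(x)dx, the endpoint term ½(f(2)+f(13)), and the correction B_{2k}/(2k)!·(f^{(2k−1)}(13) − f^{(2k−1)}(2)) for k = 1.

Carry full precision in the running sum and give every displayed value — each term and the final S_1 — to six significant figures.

S_1 ≈ 0.571793

∫_2^13 1/x^2 dx evaluates to 0.423077.
Boundary: ½(f(2) + f(13)) = ½(0.250000 + 0.00591716) = 0.127959.
Running total after boundary: 0.551036.
k=1: B_{2}/(2)! × [f^{(1)}(13) − f^{(1)}(2)] = 1/12 × (-0.000910332 − (-0.250000)) = 0.0207575.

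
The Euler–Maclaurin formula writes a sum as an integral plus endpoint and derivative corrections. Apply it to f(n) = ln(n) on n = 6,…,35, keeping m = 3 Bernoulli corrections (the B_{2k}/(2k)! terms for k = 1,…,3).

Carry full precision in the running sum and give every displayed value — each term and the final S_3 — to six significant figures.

S_3 ≈ 87.3487

The integral term ∫_6^35 ln(x) dx = 84.6866.
Boundary: ½(f(6) + f(35)) = ½(1.79176 + 3.55535) = 2.67355.
So far: 87.3602.
k=1: B_{2}/(2)! × [f^{(1)}(35) − f^{(1)}(6)] = 1/12 × (0.0285714 − 0.166667) = -0.0115079.
Running total after k=1: 87.3487.
k=2: B_{4}/(4)! × [f^{(3)}(35) − f^{(3)}(6)] = −1/720 × (4.66472e-05 − 0.00925926) = 1.27953e-05.
Running total after k=2: 87.3487.
k=3: B_{6}/(6)! × [f^{(5)}(35) − f^{(5)}(6)] = 1/30240 × (4.56952e-07 − 0.00308642) = -1.02049e-07.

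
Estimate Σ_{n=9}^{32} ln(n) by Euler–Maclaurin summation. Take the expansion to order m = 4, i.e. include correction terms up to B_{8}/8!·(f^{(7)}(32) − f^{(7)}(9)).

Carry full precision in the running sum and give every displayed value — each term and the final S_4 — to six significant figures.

S_4 ≈ 70.9534

The integral term ∫_9^32 ln(x) dx = 68.1285.
Endpoint term: (f(9) + f(32))/2 = (2.19722 + 3.46574)/2 = 2.83148.
Integral + boundary = 70.9600.
Order-1 term: 1/12 · (0.0312500 − 0.111111) = -0.00665509.
Partial sum through k=1: 70.9534.
Order-2 term: −1/720 · (6.10352e-05 − 0.00274348) = 3.72562e-06.
Partial sum through k=2: 70.9534.
Order-3 term: 1/30240 · (7.15256e-07 − 0.000406442) = -1.34169e-08.
Partial sum through k=3: 70.9534.
Order-4 term: −1/1209600 · (2.09548e-08 − 0.000150534) = 1.24432e-10.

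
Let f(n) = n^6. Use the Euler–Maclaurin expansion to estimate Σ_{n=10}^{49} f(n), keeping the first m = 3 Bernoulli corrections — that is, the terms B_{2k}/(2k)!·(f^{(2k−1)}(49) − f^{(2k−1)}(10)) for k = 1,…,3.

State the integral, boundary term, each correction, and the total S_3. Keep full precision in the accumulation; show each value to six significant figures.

S_3 ≈ 1.03950e+11

∫_10^49 x^6 dx evaluates to 9.68876e+10.
½[f(10) + f(49)] = ½[1.00000e+06 + 1.38413e+10] = 6.92114e+09.
Integral + boundary = 1.03809e+11.
k=1: B_{2}/(2)! × [f^{(1)}(49) − f^{(1)}(10)] = 1/12 × (1.69485e+09 − 600000) = 1.41188e+08.
Partial sum through k=1: 1.03950e+11.
k=2: B_{4}/(4)! × [f^{(3)}(49) − f^{(3)}(10)] = −1/720 × (1.41179e+07 − 120000) = -19441.5.
Partial sum through k=2: 1.03950e+11.
k=3: B_{6}/(6)! × [f^{(5)}(49) − f^{(5)}(10)] = 1/30240 × (35280.0 − 7200.00) = 0.928571.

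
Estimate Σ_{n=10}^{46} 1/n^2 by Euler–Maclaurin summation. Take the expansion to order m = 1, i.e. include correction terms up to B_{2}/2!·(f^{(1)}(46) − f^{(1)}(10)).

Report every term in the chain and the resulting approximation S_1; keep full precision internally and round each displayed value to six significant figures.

∫_10^46 1/x^2 dx evaluates to 0.0782609.
Boundary: ½(f(10) + f(46)) = ½(0.0100000 + 0.000472590) = 0.00523629.
So far: 0.0834972.
k=1: B_{2}/(2)! × [f^{(1)}(46) − f^{(1)}(10)] = 1/12 × (-2.05474e-05 − (-0.00200000)) = 0.000164954.

S_1 ≈ 0.0836621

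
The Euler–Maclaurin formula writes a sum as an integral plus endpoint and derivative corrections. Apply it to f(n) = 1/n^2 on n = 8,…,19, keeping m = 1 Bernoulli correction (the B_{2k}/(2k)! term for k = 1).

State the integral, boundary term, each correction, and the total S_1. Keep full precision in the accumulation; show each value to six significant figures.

Integral: ∫_8^19 1/x^2 dx = 0.0723684.
½[f(8) + f(19)] = ½[0.0156250 + 0.00277008] = 0.00919754.
Integral + boundary = 0.0815660.
Order-1 term: 1/12 · (-0.000291588 − (-0.00390625)) = 0.000301222.

S_1 ≈ 0.0818672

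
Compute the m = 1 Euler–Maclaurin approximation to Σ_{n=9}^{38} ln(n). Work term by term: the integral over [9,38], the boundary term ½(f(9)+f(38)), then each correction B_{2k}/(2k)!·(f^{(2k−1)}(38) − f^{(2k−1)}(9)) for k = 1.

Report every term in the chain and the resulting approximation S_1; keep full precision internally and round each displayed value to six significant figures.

∫_9^38 ln(x) dx evaluates to 89.4533.
½[f(9) + f(38)] = ½[2.19722 + 3.63759] = 2.91741.
So far: 92.3707.
Correction k=1: B_{2}/2! · (f^{(1)}(38) − f^{(1)}(9)) = 1/12 · (0.0263158 − 0.111111) = -0.00706628.

S_1 ≈ 92.3636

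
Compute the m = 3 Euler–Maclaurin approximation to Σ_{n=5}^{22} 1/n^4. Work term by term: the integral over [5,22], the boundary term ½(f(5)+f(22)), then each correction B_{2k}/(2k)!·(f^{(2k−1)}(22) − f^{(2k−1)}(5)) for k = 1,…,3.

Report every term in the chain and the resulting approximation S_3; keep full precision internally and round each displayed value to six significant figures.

∫_5^22 1/x^4 dx evaluates to 0.00263536.
Boundary: ½(f(5) + f(22)) = ½(0.00160000 + 4.26883e-06) = 0.000802134.
Integral + boundary = 0.00343750.
k=1: B_{2}/(2)! × [f^{(1)}(22) − f^{(1)}(5)] = 1/12 × (-7.76152e-07 − (-0.00128000)) = 0.000106602.
Running total after k=1: 0.00354410.
k=2: B_{4}/(4)! × [f^{(3)}(22) − f^{(3)}(5)] = −1/720 × (-4.81086e-08 − (-0.00153600)) = -2.13327e-06.
Running total after k=2: 0.00354197.
k=3: B_{6}/(6)! × [f^{(5)}(22) − f^{(5)}(5)] = 1/30240 × (-5.56628e-09 − (-0.00344064)) = 1.13778e-07.

S_3 ≈ 0.00354208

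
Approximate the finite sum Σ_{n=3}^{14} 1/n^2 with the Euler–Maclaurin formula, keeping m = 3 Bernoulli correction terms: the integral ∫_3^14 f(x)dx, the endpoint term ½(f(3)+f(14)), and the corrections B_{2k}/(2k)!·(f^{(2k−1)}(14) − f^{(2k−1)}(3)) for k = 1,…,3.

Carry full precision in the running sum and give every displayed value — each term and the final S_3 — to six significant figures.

∫_3^14 1/x^2 dx evaluates to 0.261905.
½[f(3) + f(14)] = ½[0.111111 + 0.00510204] = 0.0581066.
Integral + boundary = 0.320011.
Order-1 term: 1/12 · (-0.000728863 − (-0.0740741)) = 0.00611210.
After k=1: 0.326123.
Order-2 term: −1/720 · (-4.46243e-05 − (-0.0987654)) = -0.000137112.
After k=2: 0.325986.
Order-3 term: 1/30240 · (-6.83024e-06 − (-0.329218)) = 1.08866e-05.

S_3 ≈ 0.325997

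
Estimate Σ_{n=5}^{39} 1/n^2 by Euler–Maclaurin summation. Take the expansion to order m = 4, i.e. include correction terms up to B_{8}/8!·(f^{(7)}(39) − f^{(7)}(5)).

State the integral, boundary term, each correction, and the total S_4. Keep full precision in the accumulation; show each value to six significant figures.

The integral term ∫_5^39 1/x^2 dx = 0.174359.
Boundary: ½(f(5) + f(39)) = ½(0.0400000 + 0.000657462) = 0.0203287.
Running total after boundary: 0.194688.
Correction k=1: B_{2}/2! · (f^{(1)}(39) − f^{(1)}(5)) = 1/12 · (-3.37160e-05 − (-0.0160000)) = 0.00133052.
Running total after k=1: 0.196018.
Correction k=2: B_{4}/4! · (f^{(3)}(39) − f^{(3)}(5)) = −1/720 · (-2.66004e-07 − (-0.00768000)) = -1.06663e-05.
Running total after k=2: 0.196008.
Correction k=3: B_{6}/6! · (f^{(5)}(39) − f^{(5)}(5)) = 1/30240 · (-5.24663e-09 − (-0.00921600)) = 3.04762e-07.
Running total after k=3: 0.196008.
Correction k=4: B_{8}/8! · (f^{(7)}(39) − f^{(7)}(5)) = −1/1209600 · (-1.93170e-10 − (-0.0206438)) = -1.70667e-08.

S_4 ≈ 0.196008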